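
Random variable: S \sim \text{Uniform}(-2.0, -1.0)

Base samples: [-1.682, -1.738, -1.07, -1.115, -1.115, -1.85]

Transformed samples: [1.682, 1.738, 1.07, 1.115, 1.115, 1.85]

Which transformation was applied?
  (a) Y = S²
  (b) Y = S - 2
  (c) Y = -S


Checking option (c) Y = -S:
  S = -1.682 -> Y = 1.682 ✓
  S = -1.738 -> Y = 1.738 ✓
  S = -1.07 -> Y = 1.07 ✓
All samples match this transformation.

(c) -S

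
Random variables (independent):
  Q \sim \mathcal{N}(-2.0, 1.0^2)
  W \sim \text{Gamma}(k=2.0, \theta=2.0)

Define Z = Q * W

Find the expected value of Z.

For independent RVs: E[XY] = E[X]*E[Y]
E[Q] = -2
E[W] = 4
E[Z] = -2 * 4 = -8

-8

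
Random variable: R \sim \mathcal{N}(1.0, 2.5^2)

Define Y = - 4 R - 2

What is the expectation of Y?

For Y = -4R - 2:
E[Y] = -4 * E[R] - 2
E[R] = 1.0 = 1
E[Y] = -4 * 1 - 2 = -6

-6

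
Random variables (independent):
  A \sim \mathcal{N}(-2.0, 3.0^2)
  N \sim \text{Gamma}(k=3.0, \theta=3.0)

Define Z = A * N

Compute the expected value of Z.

For independent RVs: E[XY] = E[X]*E[Y]
E[A] = -2
E[N] = 9
E[Z] = -2 * 9 = -18

-18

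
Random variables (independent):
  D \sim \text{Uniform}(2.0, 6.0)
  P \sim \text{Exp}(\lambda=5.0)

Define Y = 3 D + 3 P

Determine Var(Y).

For independent RVs: Var(aX + bY) = a²Var(X) + b²Var(Y)
Var(D) = 1.3333333
Var(P) = 0.04
Var(Y) = 3²*1.3333333 + 3²*0.04
= 9*1.3333333 + 9*0.04 = 12.36

12.36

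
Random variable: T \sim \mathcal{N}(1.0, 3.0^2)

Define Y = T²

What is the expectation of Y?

Using E[X²] = Var(X) + (E[X])²:
E[T] = 1
Var(T) = 3.0^2 = 9
E[T²] = 9 + 1² = 9 + 1 = 10

10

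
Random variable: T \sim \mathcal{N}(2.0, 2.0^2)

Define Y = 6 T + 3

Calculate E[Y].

For Y = 6T + 3:
E[Y] = 6 * E[T] + 3
E[T] = 2.0 = 2
E[Y] = 6 * 2 + 3 = 15

15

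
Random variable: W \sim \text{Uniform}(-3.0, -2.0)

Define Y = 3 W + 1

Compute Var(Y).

For Y = aW + b: Var(Y) = a² * Var(W)
Var(W) = (-2 + 3)^2/12 = 0.083333333
Var(Y) = 3² * 0.083333333 = 9 * 0.083333333 = 0.75

0.75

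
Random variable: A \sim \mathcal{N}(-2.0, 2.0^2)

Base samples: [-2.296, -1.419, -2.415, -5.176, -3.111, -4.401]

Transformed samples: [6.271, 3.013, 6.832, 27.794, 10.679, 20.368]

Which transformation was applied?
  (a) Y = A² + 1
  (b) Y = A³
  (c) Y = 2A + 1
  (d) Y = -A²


Checking option (a) Y = A² + 1:
  A = -2.296 -> Y = 6.271 ✓
  A = -1.419 -> Y = 3.013 ✓
  A = -2.415 -> Y = 6.832 ✓
All samples match this transformation.

(a) A² + 1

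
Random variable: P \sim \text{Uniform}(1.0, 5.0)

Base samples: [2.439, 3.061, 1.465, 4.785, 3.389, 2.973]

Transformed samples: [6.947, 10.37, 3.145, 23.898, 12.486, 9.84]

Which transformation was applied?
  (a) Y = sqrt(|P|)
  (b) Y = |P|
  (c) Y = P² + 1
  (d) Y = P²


Checking option (c) Y = P² + 1:
  P = 2.439 -> Y = 6.947 ✓
  P = 3.061 -> Y = 10.37 ✓
  P = 1.465 -> Y = 3.145 ✓
All samples match this transformation.

(c) P² + 1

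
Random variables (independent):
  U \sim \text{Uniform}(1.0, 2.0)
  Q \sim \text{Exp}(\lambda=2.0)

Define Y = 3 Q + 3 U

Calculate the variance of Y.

For independent RVs: Var(aX + bY) = a²Var(X) + b²Var(Y)
Var(U) = 0.083333333
Var(Q) = 0.25
Var(Y) = 3²*0.083333333 + 3²*0.25
= 9*0.083333333 + 9*0.25 = 3

3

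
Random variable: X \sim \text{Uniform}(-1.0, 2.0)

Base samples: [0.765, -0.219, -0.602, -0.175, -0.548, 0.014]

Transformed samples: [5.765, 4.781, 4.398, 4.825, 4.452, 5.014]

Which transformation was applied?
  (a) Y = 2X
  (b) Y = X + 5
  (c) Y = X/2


Checking option (b) Y = X + 5:
  X = 0.765 -> Y = 5.765 ✓
  X = -0.219 -> Y = 4.781 ✓
  X = -0.602 -> Y = 4.398 ✓
All samples match this transformation.

(b) X + 5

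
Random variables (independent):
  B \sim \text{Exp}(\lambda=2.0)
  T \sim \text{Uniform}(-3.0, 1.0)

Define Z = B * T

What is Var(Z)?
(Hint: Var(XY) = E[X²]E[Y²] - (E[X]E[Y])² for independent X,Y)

Var(XY) = E[X²]E[Y²] - (E[X]E[Y])²
E[B] = 0.5, Var(B) = 0.25
E[T] = -1, Var(T) = 1.3333333
E[B²] = 0.25 + 0.5² = 0.5
E[T²] = 1.3333333 + (-1)² = 2.3333333
Var(Z) = 0.5*2.3333333 - (0.5*(-1))²
= 1.1666667 - 0.25 = 0.91666667

0.91666667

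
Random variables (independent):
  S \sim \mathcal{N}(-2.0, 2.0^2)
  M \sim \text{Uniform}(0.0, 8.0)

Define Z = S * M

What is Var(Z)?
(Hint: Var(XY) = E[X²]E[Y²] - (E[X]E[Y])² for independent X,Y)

Var(XY) = E[X²]E[Y²] - (E[X]E[Y])²
E[S] = -2, Var(S) = 4
E[M] = 4, Var(M) = 5.3333333
E[S²] = 4 + (-2)² = 8
E[M²] = 5.3333333 + 4² = 21.333333
Var(Z) = 8*21.333333 - (-2*4)²
= 170.66667 - 64 = 106.66667

106.66667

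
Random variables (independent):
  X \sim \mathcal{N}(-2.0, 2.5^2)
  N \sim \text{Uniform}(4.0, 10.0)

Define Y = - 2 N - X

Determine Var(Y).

For independent RVs: Var(aX + bY) = a²Var(X) + b²Var(Y)
Var(X) = 6.25
Var(N) = 3
Var(Y) = (-1)²*6.25 + (-2)²*3
= 1*6.25 + 4*3 = 18.25

18.25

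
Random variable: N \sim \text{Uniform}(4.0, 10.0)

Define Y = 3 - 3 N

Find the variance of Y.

For Y = aN + b: Var(Y) = a² * Var(N)
Var(N) = (10 - 4)^2/12 = 3
Var(Y) = (-3)² * 3 = 9 * 3 = 27

27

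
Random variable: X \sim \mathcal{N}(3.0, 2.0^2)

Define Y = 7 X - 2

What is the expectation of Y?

For Y = 7X - 2:
E[Y] = 7 * E[X] - 2
E[X] = 3.0 = 3
E[Y] = 7 * 3 - 2 = 19

19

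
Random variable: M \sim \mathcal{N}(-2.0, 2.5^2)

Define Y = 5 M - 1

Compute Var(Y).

For Y = aM + b: Var(Y) = a² * Var(M)
Var(M) = 2.5^2 = 6.25
Var(Y) = 5² * 6.25 = 25 * 6.25 = 156.25

156.25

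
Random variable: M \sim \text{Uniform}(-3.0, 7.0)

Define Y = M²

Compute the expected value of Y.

Using E[X²] = Var(X) + (E[X])²:
E[M] = 2
Var(M) = (7 + 3)^2/12 = 8.3333333
E[M²] = 8.3333333 + 2² = 8.3333333 + 4 = 12.333333

12.333333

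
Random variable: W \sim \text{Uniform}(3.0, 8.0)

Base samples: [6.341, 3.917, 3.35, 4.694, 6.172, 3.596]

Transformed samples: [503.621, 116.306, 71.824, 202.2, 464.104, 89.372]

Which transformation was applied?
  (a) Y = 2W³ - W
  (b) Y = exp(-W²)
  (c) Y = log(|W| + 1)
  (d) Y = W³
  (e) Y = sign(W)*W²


Checking option (a) Y = 2W³ - W:
  W = 6.341 -> Y = 503.621 ✓
  W = 3.917 -> Y = 116.306 ✓
  W = 3.35 -> Y = 71.824 ✓
All samples match this transformation.

(a) 2W³ - W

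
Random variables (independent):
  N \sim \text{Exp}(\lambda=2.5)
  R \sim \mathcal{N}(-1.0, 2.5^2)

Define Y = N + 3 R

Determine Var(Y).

For independent RVs: Var(aX + bY) = a²Var(X) + b²Var(Y)
Var(N) = 0.16
Var(R) = 6.25
Var(Y) = 1²*0.16 + 3²*6.25
= 1*0.16 + 9*6.25 = 56.41

56.41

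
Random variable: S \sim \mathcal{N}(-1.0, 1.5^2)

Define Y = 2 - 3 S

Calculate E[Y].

For Y = -3S + 2:
E[Y] = -3 * E[S] + 2
E[S] = -1.0 = -1
E[Y] = -3 * (-1) + 2 = 5

5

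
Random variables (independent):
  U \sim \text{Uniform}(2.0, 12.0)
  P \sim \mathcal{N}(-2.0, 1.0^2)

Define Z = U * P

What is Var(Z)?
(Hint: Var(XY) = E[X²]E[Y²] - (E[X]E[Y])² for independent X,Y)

Var(XY) = E[X²]E[Y²] - (E[X]E[Y])²
E[U] = 7, Var(U) = 8.3333333
E[P] = -2, Var(P) = 1
E[U²] = 8.3333333 + 7² = 57.333333
E[P²] = 1 + (-2)² = 5
Var(Z) = 57.333333*5 - (7*(-2))²
= 286.66667 - 196 = 90.666667

90.666667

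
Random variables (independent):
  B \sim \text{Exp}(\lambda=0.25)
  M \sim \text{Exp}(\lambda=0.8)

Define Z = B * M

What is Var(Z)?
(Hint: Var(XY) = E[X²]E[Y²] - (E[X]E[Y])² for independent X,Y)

Var(XY) = E[X²]E[Y²] - (E[X]E[Y])²
E[B] = 4, Var(B) = 16
E[M] = 1.25, Var(M) = 1.5625
E[B²] = 16 + 4² = 32
E[M²] = 1.5625 + 1.25² = 3.125
Var(Z) = 32*3.125 - (4*1.25)²
= 100 - 25 = 75

75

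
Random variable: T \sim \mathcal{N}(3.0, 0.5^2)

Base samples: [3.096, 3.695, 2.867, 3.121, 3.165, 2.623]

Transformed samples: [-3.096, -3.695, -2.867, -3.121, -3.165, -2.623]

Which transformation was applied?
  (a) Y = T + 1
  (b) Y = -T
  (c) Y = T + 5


Checking option (b) Y = -T:
  T = 3.096 -> Y = -3.096 ✓
  T = 3.695 -> Y = -3.695 ✓
  T = 2.867 -> Y = -2.867 ✓
All samples match this transformation.

(b) -T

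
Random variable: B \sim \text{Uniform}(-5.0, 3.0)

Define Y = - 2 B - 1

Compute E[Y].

For Y = -2B - 1:
E[Y] = -2 * E[B] - 1
E[B] = (-5 + 3)/2 = -1
E[Y] = -2 * (-1) - 1 = 1

1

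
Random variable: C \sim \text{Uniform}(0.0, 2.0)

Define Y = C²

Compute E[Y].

E[C²] = Var(C) + (E[C])² = 0.33333333 + 1 = 1.3333333

1.3333333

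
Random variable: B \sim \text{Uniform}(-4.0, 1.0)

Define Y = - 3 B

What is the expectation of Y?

For Y = -3B:
E[Y] = -3 * E[B]
E[B] = (-4 + 1)/2 = -1.5
E[Y] = -3 * (-1.5) = 4.5

4.5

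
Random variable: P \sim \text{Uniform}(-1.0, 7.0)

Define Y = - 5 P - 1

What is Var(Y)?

For Y = aP + b: Var(Y) = a² * Var(P)
Var(P) = (7 + 1)^2/12 = 5.3333333
Var(Y) = (-5)² * 5.3333333 = 25 * 5.3333333 = 133.33333

133.33333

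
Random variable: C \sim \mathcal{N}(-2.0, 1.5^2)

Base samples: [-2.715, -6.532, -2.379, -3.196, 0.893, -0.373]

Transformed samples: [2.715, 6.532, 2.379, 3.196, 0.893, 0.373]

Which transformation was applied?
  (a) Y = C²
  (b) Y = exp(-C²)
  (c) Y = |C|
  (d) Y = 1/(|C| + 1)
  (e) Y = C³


Checking option (c) Y = |C|:
  C = -2.715 -> Y = 2.715 ✓
  C = -6.532 -> Y = 6.532 ✓
  C = -2.379 -> Y = 2.379 ✓
All samples match this transformation.

(c) |C|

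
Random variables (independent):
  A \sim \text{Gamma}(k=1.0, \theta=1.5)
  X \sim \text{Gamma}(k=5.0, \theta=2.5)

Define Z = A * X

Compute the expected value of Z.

For independent RVs: E[XY] = E[X]*E[Y]
E[A] = 1.5
E[X] = 12.5
E[Z] = 1.5 * 12.5 = 18.75

18.75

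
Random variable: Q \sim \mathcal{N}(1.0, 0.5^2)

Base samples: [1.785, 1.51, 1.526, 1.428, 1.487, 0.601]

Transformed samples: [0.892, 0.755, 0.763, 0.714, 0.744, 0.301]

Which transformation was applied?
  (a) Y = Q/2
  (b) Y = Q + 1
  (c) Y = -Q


Checking option (a) Y = Q/2:
  Q = 1.785 -> Y = 0.892 ✓
  Q = 1.51 -> Y = 0.755 ✓
  Q = 1.526 -> Y = 0.763 ✓
All samples match this transformation.

(a) Q/2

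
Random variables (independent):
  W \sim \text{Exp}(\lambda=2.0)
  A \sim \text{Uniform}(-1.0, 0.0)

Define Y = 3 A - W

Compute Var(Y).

For independent RVs: Var(aX + bY) = a²Var(X) + b²Var(Y)
Var(W) = 0.25
Var(A) = 0.083333333
Var(Y) = (-1)²*0.25 + 3²*0.083333333
= 1*0.25 + 9*0.083333333 = 1

1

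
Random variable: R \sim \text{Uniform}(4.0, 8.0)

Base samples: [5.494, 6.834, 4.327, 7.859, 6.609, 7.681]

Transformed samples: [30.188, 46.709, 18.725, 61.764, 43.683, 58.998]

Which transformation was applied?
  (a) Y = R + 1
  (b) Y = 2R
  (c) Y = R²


Checking option (c) Y = R²:
  R = 5.494 -> Y = 30.188 ✓
  R = 6.834 -> Y = 46.709 ✓
  R = 4.327 -> Y = 18.725 ✓
All samples match this transformation.

(c) R²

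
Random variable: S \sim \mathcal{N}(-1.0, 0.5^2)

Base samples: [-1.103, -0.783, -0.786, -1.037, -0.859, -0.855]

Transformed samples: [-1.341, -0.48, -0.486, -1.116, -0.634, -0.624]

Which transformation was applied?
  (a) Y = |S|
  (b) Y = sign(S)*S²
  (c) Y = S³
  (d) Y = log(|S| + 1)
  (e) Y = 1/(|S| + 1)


Checking option (c) Y = S³:
  S = -1.103 -> Y = -1.341 ✓
  S = -0.783 -> Y = -0.48 ✓
  S = -0.786 -> Y = -0.486 ✓
All samples match this transformation.

(c) S³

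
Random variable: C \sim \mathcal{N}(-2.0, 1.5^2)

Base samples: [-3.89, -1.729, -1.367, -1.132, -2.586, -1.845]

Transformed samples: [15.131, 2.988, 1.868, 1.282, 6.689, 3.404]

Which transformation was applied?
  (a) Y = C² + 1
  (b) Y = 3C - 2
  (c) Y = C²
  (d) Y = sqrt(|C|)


Checking option (c) Y = C²:
  C = -3.89 -> Y = 15.131 ✓
  C = -1.729 -> Y = 2.988 ✓
  C = -1.367 -> Y = 1.868 ✓
All samples match this transformation.

(c) C²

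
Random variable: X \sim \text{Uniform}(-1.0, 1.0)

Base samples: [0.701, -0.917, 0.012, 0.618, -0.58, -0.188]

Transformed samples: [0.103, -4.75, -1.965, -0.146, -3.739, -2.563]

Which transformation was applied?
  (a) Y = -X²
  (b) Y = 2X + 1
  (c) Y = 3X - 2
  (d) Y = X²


Checking option (c) Y = 3X - 2:
  X = 0.701 -> Y = 0.103 ✓
  X = -0.917 -> Y = -4.75 ✓
  X = 0.012 -> Y = -1.965 ✓
All samples match this transformation.

(c) 3X - 2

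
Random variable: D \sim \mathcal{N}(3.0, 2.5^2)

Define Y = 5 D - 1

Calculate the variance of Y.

For Y = aD + b: Var(Y) = a² * Var(D)
Var(D) = 2.5^2 = 6.25
Var(Y) = 5² * 6.25 = 25 * 6.25 = 156.25

156.25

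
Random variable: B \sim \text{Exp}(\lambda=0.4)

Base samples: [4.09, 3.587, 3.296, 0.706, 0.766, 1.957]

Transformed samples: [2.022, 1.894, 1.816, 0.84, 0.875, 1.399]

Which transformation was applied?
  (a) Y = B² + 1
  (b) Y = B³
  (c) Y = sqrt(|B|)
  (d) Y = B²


Checking option (c) Y = sqrt(|B|):
  B = 4.09 -> Y = 2.022 ✓
  B = 3.587 -> Y = 1.894 ✓
  B = 3.296 -> Y = 1.816 ✓
All samples match this transformation.

(c) sqrt(|B|)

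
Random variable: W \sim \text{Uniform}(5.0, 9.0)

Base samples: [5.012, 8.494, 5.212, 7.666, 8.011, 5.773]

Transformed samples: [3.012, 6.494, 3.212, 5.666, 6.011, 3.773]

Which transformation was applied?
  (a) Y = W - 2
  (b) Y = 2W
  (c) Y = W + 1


Checking option (a) Y = W - 2:
  W = 5.012 -> Y = 3.012 ✓
  W = 8.494 -> Y = 6.494 ✓
  W = 5.212 -> Y = 3.212 ✓
All samples match this transformation.

(a) W - 2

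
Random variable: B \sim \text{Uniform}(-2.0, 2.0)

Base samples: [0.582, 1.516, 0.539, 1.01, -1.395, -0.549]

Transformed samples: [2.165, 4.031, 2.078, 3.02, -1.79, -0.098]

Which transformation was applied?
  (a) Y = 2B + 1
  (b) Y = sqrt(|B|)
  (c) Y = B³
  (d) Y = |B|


Checking option (a) Y = 2B + 1:
  B = 0.582 -> Y = 2.165 ✓
  B = 1.516 -> Y = 4.031 ✓
  B = 0.539 -> Y = 2.078 ✓
All samples match this transformation.

(a) 2B + 1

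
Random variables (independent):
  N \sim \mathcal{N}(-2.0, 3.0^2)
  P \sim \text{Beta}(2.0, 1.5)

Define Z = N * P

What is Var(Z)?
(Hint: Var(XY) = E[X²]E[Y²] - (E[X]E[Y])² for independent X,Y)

Var(XY) = E[X²]E[Y²] - (E[X]E[Y])²
E[N] = -2, Var(N) = 9
E[P] = 0.57142857, Var(P) = 0.054421769
E[N²] = 9 + (-2)² = 13
E[P²] = 0.054421769 + 0.57142857² = 0.38095238
Var(Z) = 13*0.38095238 - (-2*0.57142857)²
= 4.952381 - 1.3061224 = 3.6462585

3.6462585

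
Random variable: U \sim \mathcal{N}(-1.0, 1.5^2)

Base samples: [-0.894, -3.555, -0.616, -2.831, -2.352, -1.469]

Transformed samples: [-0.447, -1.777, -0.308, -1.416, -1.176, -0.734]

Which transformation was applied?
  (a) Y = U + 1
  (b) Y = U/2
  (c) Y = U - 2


Checking option (b) Y = U/2:
  U = -0.894 -> Y = -0.447 ✓
  U = -3.555 -> Y = -1.777 ✓
  U = -0.616 -> Y = -0.308 ✓
All samples match this transformation.

(b) U/2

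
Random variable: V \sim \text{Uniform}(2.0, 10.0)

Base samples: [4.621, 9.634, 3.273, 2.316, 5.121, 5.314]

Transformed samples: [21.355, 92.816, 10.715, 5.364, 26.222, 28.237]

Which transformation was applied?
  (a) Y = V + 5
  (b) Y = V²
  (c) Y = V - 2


Checking option (b) Y = V²:
  V = 4.621 -> Y = 21.355 ✓
  V = 9.634 -> Y = 92.816 ✓
  V = 3.273 -> Y = 10.715 ✓
All samples match this transformation.

(b) V²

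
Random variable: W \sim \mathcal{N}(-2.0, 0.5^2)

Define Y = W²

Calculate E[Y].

Using E[X²] = Var(X) + (E[X])²:
E[W] = -2
Var(W) = 0.5^2 = 0.25
E[W²] = 0.25 + (-2)² = 0.25 + 4 = 4.25

4.25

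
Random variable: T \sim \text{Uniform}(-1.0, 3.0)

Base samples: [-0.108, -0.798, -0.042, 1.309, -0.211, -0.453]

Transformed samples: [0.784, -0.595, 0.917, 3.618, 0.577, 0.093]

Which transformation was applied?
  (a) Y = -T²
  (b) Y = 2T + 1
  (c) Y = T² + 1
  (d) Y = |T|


Checking option (b) Y = 2T + 1:
  T = -0.108 -> Y = 0.784 ✓
  T = -0.798 -> Y = -0.595 ✓
  T = -0.042 -> Y = 0.917 ✓
All samples match this transformation.

(b) 2T + 1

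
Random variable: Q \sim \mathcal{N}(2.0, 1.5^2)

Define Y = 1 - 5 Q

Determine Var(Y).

For Y = aQ + b: Var(Y) = a² * Var(Q)
Var(Q) = 1.5^2 = 2.25
Var(Y) = (-5)² * 2.25 = 25 * 2.25 = 56.25

56.25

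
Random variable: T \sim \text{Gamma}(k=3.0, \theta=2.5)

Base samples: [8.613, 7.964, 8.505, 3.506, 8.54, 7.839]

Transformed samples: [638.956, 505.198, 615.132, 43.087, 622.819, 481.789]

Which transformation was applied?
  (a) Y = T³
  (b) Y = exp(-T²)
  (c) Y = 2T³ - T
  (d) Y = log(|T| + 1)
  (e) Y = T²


Checking option (a) Y = T³:
  T = 8.613 -> Y = 638.956 ✓
  T = 7.964 -> Y = 505.198 ✓
  T = 8.505 -> Y = 615.132 ✓
All samples match this transformation.

(a) T³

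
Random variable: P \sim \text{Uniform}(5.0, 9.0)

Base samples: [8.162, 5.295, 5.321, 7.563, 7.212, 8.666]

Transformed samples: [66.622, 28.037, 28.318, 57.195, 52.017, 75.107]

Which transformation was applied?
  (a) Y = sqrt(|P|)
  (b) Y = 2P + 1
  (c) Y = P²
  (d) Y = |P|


Checking option (c) Y = P²:
  P = 8.162 -> Y = 66.622 ✓
  P = 5.295 -> Y = 28.037 ✓
  P = 5.321 -> Y = 28.318 ✓
All samples match this transformation.

(c) P²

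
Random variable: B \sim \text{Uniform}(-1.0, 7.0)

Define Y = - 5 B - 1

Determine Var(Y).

For Y = aB + b: Var(Y) = a² * Var(B)
Var(B) = (7 + 1)^2/12 = 5.3333333
Var(Y) = (-5)² * 5.3333333 = 25 * 5.3333333 = 133.33333

133.33333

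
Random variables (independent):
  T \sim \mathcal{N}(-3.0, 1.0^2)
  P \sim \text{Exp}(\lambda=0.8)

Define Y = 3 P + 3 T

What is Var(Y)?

For independent RVs: Var(aX + bY) = a²Var(X) + b²Var(Y)
Var(T) = 1
Var(P) = 1.5625
Var(Y) = 3²*1 + 3²*1.5625
= 9*1 + 9*1.5625 = 23.0625

23.0625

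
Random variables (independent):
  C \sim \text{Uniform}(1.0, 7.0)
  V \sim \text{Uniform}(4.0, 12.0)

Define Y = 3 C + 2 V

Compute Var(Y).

For independent RVs: Var(aX + bY) = a²Var(X) + b²Var(Y)
Var(C) = 3
Var(V) = 5.3333333
Var(Y) = 3²*3 + 2²*5.3333333
= 9*3 + 4*5.3333333 = 48.333333

48.333333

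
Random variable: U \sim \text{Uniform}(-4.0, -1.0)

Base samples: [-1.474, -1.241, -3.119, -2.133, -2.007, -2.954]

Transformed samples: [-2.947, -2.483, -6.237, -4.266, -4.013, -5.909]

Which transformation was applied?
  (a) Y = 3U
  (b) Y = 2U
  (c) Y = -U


Checking option (b) Y = 2U:
  U = -1.474 -> Y = -2.947 ✓
  U = -1.241 -> Y = -2.483 ✓
  U = -3.119 -> Y = -6.237 ✓
All samples match this transformation.

(b) 2U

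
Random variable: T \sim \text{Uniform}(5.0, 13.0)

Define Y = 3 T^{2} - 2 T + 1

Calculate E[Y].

E[Y] = 3*E[T²] - 2*E[T] + 1
E[T] = 9
E[T²] = Var(T) + (E[T])² = 5.3333333 + 81 = 86.333333
E[Y] = 3*86.333333 - 2*9 + 1 = 242

242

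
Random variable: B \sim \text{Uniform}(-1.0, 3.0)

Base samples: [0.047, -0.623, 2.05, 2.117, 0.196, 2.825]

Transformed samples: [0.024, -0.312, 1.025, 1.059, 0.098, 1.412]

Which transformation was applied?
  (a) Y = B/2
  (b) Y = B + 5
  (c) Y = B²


Checking option (a) Y = B/2:
  B = 0.047 -> Y = 0.024 ✓
  B = -0.623 -> Y = -0.312 ✓
  B = 2.05 -> Y = 1.025 ✓
All samples match this transformation.

(a) B/2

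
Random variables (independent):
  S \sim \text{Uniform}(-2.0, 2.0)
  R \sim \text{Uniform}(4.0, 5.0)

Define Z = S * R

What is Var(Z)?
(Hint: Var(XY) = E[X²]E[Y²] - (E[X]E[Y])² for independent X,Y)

Var(XY) = E[X²]E[Y²] - (E[X]E[Y])²
E[S] = 0, Var(S) = 1.3333333
E[R] = 4.5, Var(R) = 0.083333333
E[S²] = 1.3333333 + 0² = 1.3333333
E[R²] = 0.083333333 + 4.5² = 20.333333
Var(Z) = 1.3333333*20.333333 - (0*4.5)²
= 27.111111 - 0 = 27.111111

27.111111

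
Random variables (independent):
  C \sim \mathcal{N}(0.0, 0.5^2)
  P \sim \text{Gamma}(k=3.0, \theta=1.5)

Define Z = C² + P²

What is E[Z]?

E[Z] = E[C²] + E[P²]
E[C²] = Var(C) + E[C]² = 0.25 + 0 = 0.25
E[P²] = Var(P) + E[P]² = 6.75 + 20.25 = 27
E[Z] = 0.25 + 27 = 27.25

27.25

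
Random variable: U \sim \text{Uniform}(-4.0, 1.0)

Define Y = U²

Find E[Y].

Using E[X²] = Var(X) + (E[X])²:
E[U] = -1.5
Var(U) = (1 + 4)^2/12 = 2.0833333
E[U²] = 2.0833333 + (-1.5)² = 2.0833333 + 2.25 = 4.3333333

4.3333333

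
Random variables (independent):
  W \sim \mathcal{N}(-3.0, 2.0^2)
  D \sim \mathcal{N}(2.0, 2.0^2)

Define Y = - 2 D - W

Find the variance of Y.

For independent RVs: Var(aX + bY) = a²Var(X) + b²Var(Y)
Var(W) = 4
Var(D) = 4
Var(Y) = (-1)²*4 + (-2)²*4
= 1*4 + 4*4 = 20

20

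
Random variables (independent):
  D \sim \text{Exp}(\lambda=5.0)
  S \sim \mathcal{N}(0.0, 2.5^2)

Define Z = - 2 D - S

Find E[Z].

E[Z] = -2*E[D] - 1*E[S]
E[D] = 0.2
E[S] = 0
E[Z] = -2*0.2 - 1*0 = -0.4

-0.4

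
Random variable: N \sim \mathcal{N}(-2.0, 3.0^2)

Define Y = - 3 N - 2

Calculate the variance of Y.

For Y = aN + b: Var(Y) = a² * Var(N)
Var(N) = 3.0^2 = 9
Var(Y) = (-3)² * 9 = 9 * 9 = 81

81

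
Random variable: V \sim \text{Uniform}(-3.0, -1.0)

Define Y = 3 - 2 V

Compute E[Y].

For Y = -2V + 3:
E[Y] = -2 * E[V] + 3
E[V] = (-3 - 1)/2 = -2
E[Y] = -2 * (-2) + 3 = 7

7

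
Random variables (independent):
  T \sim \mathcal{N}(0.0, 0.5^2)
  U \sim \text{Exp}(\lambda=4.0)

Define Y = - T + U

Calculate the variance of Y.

For independent RVs: Var(aX + bY) = a²Var(X) + b²Var(Y)
Var(T) = 0.25
Var(U) = 0.0625
Var(Y) = (-1)²*0.25 + 1²*0.0625
= 1*0.25 + 1*0.0625 = 0.3125

0.3125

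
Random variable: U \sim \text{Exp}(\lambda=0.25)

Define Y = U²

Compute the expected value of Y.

E[U²] = Var(U) + (E[U])² = 16 + 16 = 32

32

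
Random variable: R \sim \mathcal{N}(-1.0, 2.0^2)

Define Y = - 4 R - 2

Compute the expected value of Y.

For Y = -4R - 2:
E[Y] = -4 * E[R] - 2
E[R] = -1.0 = -1
E[Y] = -4 * (-1) - 2 = 2

2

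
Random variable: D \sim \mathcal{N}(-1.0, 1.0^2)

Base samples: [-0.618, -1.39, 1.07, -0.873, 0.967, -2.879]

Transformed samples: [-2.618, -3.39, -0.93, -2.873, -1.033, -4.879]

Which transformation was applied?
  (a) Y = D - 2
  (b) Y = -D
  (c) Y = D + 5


Checking option (a) Y = D - 2:
  D = -0.618 -> Y = -2.618 ✓
  D = -1.39 -> Y = -3.39 ✓
  D = 1.07 -> Y = -0.93 ✓
All samples match this transformation.

(a) D - 2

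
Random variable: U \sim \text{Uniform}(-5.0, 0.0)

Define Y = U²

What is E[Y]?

E[U²] = Var(U) + (E[U])² = 2.0833333 + 6.25 = 8.3333333

8.3333333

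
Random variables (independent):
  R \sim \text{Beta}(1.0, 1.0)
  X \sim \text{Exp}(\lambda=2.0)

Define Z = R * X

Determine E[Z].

For independent RVs: E[XY] = E[X]*E[Y]
E[R] = 0.5
E[X] = 0.5
E[Z] = 0.5 * 0.5 = 0.25

0.25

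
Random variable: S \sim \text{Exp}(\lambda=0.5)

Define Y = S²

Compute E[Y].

Using E[X²] = Var(X) + (E[X])²:
E[S] = 2
Var(S) = 1/0.5^2 = 4
E[S²] = 4 + 2² = 4 + 4 = 8

8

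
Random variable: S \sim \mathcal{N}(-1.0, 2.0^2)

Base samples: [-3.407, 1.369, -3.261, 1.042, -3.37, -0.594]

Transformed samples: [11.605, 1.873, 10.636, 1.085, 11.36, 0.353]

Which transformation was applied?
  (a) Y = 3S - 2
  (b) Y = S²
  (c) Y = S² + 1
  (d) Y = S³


Checking option (b) Y = S²:
  S = -3.407 -> Y = 11.605 ✓
  S = 1.369 -> Y = 1.873 ✓
  S = -3.261 -> Y = 10.636 ✓
All samples match this transformation.

(b) S²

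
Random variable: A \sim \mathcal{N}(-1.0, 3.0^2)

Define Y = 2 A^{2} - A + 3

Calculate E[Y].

E[Y] = 2*E[A²] - 1*E[A] + 3
E[A] = -1
E[A²] = Var(A) + (E[A])² = 9 + 1 = 10
E[Y] = 2*10 - 1*(-1) + 3 = 24

24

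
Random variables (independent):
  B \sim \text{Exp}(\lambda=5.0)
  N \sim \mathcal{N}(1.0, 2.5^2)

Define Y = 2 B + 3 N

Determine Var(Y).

For independent RVs: Var(aX + bY) = a²Var(X) + b²Var(Y)
Var(B) = 0.04
Var(N) = 6.25
Var(Y) = 2²*0.04 + 3²*6.25
= 4*0.04 + 9*6.25 = 56.41

56.41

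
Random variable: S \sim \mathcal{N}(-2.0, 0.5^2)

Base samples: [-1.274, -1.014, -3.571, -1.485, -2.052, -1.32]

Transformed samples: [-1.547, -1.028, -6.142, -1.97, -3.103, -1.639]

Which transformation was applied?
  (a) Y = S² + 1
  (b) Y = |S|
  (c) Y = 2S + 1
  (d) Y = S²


Checking option (c) Y = 2S + 1:
  S = -1.274 -> Y = -1.547 ✓
  S = -1.014 -> Y = -1.028 ✓
  S = -3.571 -> Y = -6.142 ✓
All samples match this transformation.

(c) 2S + 1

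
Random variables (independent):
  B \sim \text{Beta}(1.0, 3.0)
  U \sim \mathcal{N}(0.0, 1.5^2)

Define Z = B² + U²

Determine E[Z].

E[Z] = E[B²] + E[U²]
E[B²] = Var(B) + E[B]² = 0.0375 + 0.0625 = 0.1
E[U²] = Var(U) + E[U]² = 2.25 + 0 = 2.25
E[Z] = 0.1 + 2.25 = 2.35

2.35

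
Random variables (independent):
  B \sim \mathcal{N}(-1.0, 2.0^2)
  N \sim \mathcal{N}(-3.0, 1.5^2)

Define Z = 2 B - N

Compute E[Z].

E[Z] = 2*E[B] - 1*E[N]
E[B] = -1
E[N] = -3
E[Z] = 2*(-1) - 1*(-3) = 1

1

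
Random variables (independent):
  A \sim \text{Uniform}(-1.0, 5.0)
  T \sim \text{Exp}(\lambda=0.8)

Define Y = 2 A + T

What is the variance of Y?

For independent RVs: Var(aX + bY) = a²Var(X) + b²Var(Y)
Var(A) = 3
Var(T) = 1.5625
Var(Y) = 2²*3 + 1²*1.5625
= 4*3 + 1*1.5625 = 13.5625

13.5625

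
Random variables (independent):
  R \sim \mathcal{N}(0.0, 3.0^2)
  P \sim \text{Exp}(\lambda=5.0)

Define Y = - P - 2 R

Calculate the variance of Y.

For independent RVs: Var(aX + bY) = a²Var(X) + b²Var(Y)
Var(R) = 9
Var(P) = 0.04
Var(Y) = (-2)²*9 + (-1)²*0.04
= 4*9 + 1*0.04 = 36.04

36.04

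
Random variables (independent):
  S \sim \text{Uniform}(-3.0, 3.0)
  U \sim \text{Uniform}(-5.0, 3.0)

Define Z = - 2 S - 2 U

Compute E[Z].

E[Z] = -2*E[S] - 2*E[U]
E[S] = 0
E[U] = -1
E[Z] = -2*0 - 2*(-1) = 2

2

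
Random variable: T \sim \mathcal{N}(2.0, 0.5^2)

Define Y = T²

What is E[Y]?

E[T²] = Var(T) + (E[T])² = 0.25 + 4 = 4.25

4.25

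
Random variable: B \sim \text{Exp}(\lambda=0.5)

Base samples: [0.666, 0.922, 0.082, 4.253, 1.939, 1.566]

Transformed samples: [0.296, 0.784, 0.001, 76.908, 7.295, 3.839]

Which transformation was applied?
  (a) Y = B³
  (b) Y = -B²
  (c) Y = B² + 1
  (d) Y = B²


Checking option (a) Y = B³:
  B = 0.666 -> Y = 0.296 ✓
  B = 0.922 -> Y = 0.784 ✓
  B = 0.082 -> Y = 0.001 ✓
All samples match this transformation.

(a) B³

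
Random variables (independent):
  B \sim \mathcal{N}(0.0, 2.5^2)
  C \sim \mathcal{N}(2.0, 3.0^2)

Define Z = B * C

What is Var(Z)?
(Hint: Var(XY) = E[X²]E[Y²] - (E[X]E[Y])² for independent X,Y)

Var(XY) = E[X²]E[Y²] - (E[X]E[Y])²
E[B] = 0, Var(B) = 6.25
E[C] = 2, Var(C) = 9
E[B²] = 6.25 + 0² = 6.25
E[C²] = 9 + 2² = 13
Var(Z) = 6.25*13 - (0*2)²
= 81.25 - 0 = 81.25

81.25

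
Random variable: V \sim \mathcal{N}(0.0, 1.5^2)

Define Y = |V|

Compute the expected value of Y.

For X ~ N(0, 1.5²), E[|X|] = sigma * sqrt(2/pi)
= 1.5 * sqrt(2/pi) = 1.1968268

1.1968268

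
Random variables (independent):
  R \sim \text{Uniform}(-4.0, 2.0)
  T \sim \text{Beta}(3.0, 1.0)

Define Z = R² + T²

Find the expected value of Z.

E[Z] = E[R²] + E[T²]
E[R²] = Var(R) + E[R]² = 3 + 1 = 4
E[T²] = Var(T) + E[T]² = 0.0375 + 0.5625 = 0.6
E[Z] = 4 + 0.6 = 4.6

4.6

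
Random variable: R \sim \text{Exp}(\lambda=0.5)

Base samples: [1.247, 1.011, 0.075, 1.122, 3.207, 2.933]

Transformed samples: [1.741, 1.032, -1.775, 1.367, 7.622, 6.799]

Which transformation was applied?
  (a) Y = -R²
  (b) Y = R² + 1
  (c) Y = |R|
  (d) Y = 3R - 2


Checking option (d) Y = 3R - 2:
  R = 1.247 -> Y = 1.741 ✓
  R = 1.011 -> Y = 1.032 ✓
  R = 0.075 -> Y = -1.775 ✓
All samples match this transformation.

(d) 3R - 2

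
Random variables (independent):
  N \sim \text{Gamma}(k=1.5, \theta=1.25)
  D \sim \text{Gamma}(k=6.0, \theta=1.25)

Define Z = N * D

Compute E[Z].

For independent RVs: E[XY] = E[X]*E[Y]
E[N] = 1.875
E[D] = 7.5
E[Z] = 1.875 * 7.5 = 14.0625

14.0625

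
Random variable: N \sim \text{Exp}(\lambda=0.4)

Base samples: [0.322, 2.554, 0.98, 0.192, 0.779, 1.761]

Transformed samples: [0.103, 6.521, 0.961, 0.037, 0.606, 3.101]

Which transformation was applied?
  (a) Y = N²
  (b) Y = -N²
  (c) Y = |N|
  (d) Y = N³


Checking option (a) Y = N²:
  N = 0.322 -> Y = 0.103 ✓
  N = 2.554 -> Y = 6.521 ✓
  N = 0.98 -> Y = 0.961 ✓
All samples match this transformation.

(a) N²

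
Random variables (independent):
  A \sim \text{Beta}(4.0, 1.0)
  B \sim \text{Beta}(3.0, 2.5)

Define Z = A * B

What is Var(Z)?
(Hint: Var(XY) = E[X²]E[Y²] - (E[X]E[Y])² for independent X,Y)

Var(XY) = E[X²]E[Y²] - (E[X]E[Y])²
E[A] = 0.8, Var(A) = 0.026666667
E[B] = 0.54545455, Var(B) = 0.038143675
E[A²] = 0.026666667 + 0.8² = 0.66666667
E[B²] = 0.038143675 + 0.54545455² = 0.33566434
Var(Z) = 0.66666667*0.33566434 - (0.8*0.54545455)²
= 0.22377622 - 0.19041322 = 0.033363001

0.033363001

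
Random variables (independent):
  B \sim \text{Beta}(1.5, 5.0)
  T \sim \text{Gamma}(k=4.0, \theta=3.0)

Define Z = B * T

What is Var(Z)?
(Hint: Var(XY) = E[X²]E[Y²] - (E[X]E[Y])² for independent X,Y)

Var(XY) = E[X²]E[Y²] - (E[X]E[Y])²
E[B] = 0.23076923, Var(B) = 0.023668639
E[T] = 12, Var(T) = 36
E[B²] = 0.023668639 + 0.23076923² = 0.076923077
E[T²] = 36 + 12² = 180
Var(Z) = 0.076923077*180 - (0.23076923*12)²
= 13.846154 - 7.6686391 = 6.1775148

6.1775148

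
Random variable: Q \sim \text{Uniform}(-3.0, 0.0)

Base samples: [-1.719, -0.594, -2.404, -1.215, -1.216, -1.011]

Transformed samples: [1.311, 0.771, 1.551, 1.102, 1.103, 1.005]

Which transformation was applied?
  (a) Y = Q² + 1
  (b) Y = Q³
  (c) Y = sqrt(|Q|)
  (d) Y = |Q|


Checking option (c) Y = sqrt(|Q|):
  Q = -1.719 -> Y = 1.311 ✓
  Q = -0.594 -> Y = 0.771 ✓
  Q = -2.404 -> Y = 1.551 ✓
All samples match this transformation.

(c) sqrt(|Q|)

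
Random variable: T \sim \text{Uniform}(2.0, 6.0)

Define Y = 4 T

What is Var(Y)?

For Y = aT + b: Var(Y) = a² * Var(T)
Var(T) = (6 - 2)^2/12 = 1.3333333
Var(Y) = 4² * 1.3333333 = 16 * 1.3333333 = 21.333333

21.333333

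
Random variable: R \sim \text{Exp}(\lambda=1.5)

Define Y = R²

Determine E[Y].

E[R²] = Var(R) + (E[R])² = 0.44444444 + 0.44444444 = 0.88888889

0.88888889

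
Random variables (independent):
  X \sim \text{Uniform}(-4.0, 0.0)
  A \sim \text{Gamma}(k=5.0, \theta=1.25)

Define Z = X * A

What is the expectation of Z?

For independent RVs: E[XY] = E[X]*E[Y]
E[X] = -2
E[A] = 6.25
E[Z] = -2 * 6.25 = -12.5

-12.5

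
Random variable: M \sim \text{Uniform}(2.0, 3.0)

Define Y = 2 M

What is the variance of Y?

For Y = aM + b: Var(Y) = a² * Var(M)
Var(M) = (3 - 2)^2/12 = 0.083333333
Var(Y) = 2² * 0.083333333 = 4 * 0.083333333 = 0.33333333

0.33333333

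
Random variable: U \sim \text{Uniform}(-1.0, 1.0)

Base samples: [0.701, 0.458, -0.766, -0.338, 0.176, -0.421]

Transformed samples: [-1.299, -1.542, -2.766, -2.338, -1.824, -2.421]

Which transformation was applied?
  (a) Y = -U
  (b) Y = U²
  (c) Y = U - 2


Checking option (c) Y = U - 2:
  U = 0.701 -> Y = -1.299 ✓
  U = 0.458 -> Y = -1.542 ✓
  U = -0.766 -> Y = -2.766 ✓
All samples match this transformation.

(c) U - 2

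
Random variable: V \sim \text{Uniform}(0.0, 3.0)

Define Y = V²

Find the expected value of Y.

E[V²] = Var(V) + (E[V])² = 0.75 + 2.25 = 3

3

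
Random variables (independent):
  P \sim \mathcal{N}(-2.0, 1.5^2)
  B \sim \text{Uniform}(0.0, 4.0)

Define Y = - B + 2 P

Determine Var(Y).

For independent RVs: Var(aX + bY) = a²Var(X) + b²Var(Y)
Var(P) = 2.25
Var(B) = 1.3333333
Var(Y) = 2²*2.25 + (-1)²*1.3333333
= 4*2.25 + 1*1.3333333 = 10.333333

10.333333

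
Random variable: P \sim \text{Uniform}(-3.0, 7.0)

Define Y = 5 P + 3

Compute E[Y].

For Y = 5P + 3:
E[Y] = 5 * E[P] + 3
E[P] = (-3 + 7)/2 = 2
E[Y] = 5 * 2 + 3 = 13

13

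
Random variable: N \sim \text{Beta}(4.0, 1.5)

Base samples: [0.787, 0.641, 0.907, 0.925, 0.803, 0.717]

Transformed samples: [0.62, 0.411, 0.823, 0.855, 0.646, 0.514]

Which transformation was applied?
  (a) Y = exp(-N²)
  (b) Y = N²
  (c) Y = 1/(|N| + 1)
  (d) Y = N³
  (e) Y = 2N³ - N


Checking option (b) Y = N²:
  N = 0.787 -> Y = 0.62 ✓
  N = 0.641 -> Y = 0.411 ✓
  N = 0.907 -> Y = 0.823 ✓
All samples match this transformation.

(b) N²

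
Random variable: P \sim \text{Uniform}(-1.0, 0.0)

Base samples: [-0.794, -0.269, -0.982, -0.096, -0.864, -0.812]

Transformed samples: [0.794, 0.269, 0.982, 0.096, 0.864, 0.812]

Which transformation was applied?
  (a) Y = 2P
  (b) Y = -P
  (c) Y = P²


Checking option (b) Y = -P:
  P = -0.794 -> Y = 0.794 ✓
  P = -0.269 -> Y = 0.269 ✓
  P = -0.982 -> Y = 0.982 ✓
All samples match this transformation.

(b) -P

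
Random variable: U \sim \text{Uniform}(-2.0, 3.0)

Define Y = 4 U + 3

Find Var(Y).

For Y = aU + b: Var(Y) = a² * Var(U)
Var(U) = (3 + 2)^2/12 = 2.0833333
Var(Y) = 4² * 2.0833333 = 16 * 2.0833333 = 33.333333

33.333333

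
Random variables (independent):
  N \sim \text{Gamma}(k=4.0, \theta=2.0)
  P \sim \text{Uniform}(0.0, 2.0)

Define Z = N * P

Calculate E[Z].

For independent RVs: E[XY] = E[X]*E[Y]
E[N] = 8
E[P] = 1
E[Z] = 8 * 1 = 8

8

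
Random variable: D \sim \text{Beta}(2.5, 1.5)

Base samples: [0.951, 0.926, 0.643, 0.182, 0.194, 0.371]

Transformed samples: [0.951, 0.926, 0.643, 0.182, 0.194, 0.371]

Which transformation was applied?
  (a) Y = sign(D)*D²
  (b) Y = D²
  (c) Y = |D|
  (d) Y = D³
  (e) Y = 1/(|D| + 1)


Checking option (c) Y = |D|:
  D = 0.951 -> Y = 0.951 ✓
  D = 0.926 -> Y = 0.926 ✓
  D = 0.643 -> Y = 0.643 ✓
All samples match this transformation.

(c) |D|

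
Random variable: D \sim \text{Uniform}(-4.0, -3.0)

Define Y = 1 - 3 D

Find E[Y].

For Y = -3D + 1:
E[Y] = -3 * E[D] + 1
E[D] = (-4 - 3)/2 = -3.5
E[Y] = -3 * (-3.5) + 1 = 11.5

11.5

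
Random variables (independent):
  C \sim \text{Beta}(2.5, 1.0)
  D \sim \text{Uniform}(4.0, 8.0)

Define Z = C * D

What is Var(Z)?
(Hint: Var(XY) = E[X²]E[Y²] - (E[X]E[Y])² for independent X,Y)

Var(XY) = E[X²]E[Y²] - (E[X]E[Y])²
E[C] = 0.71428571, Var(C) = 0.045351474
E[D] = 6, Var(D) = 1.3333333
E[C²] = 0.045351474 + 0.71428571² = 0.55555556
E[D²] = 1.3333333 + 6² = 37.333333
Var(Z) = 0.55555556*37.333333 - (0.71428571*6)²
= 20.740741 - 18.367347 = 2.3733938

2.3733938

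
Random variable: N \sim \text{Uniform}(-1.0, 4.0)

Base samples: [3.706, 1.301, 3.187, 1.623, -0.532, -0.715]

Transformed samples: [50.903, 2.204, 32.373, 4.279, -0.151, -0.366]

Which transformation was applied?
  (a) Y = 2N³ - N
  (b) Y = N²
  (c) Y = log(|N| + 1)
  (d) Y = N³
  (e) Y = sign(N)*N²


Checking option (d) Y = N³:
  N = 3.706 -> Y = 50.903 ✓
  N = 1.301 -> Y = 2.204 ✓
  N = 3.187 -> Y = 32.373 ✓
All samples match this transformation.

(d) N³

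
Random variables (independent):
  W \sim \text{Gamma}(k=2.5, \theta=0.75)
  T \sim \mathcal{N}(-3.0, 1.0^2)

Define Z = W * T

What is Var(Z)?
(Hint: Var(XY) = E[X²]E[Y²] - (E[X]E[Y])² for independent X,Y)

Var(XY) = E[X²]E[Y²] - (E[X]E[Y])²
E[W] = 1.875, Var(W) = 1.40625
E[T] = -3, Var(T) = 1
E[W²] = 1.40625 + 1.875² = 4.921875
E[T²] = 1 + (-3)² = 10
Var(Z) = 4.921875*10 - (1.875*(-3))²
= 49.21875 - 31.640625 = 17.578125

17.578125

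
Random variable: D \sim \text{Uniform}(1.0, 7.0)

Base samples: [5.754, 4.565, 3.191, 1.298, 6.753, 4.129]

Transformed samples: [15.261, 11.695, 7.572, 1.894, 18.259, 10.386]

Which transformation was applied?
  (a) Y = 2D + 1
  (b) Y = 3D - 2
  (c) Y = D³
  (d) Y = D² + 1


Checking option (b) Y = 3D - 2:
  D = 5.754 -> Y = 15.261 ✓
  D = 4.565 -> Y = 11.695 ✓
  D = 3.191 -> Y = 7.572 ✓
All samples match this transformation.

(b) 3D - 2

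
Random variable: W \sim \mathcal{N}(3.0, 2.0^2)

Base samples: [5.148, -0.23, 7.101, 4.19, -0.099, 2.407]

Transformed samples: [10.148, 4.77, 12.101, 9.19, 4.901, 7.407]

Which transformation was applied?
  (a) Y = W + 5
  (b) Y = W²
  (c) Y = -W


Checking option (a) Y = W + 5:
  W = 5.148 -> Y = 10.148 ✓
  W = -0.23 -> Y = 4.77 ✓
  W = 7.101 -> Y = 12.101 ✓
All samples match this transformation.

(a) W + 5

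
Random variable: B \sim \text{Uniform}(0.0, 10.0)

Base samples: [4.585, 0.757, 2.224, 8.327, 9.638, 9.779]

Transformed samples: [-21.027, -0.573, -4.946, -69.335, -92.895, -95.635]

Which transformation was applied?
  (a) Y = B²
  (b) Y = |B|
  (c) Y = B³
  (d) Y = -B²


Checking option (d) Y = -B²:
  B = 4.585 -> Y = -21.027 ✓
  B = 0.757 -> Y = -0.573 ✓
  B = 2.224 -> Y = -4.946 ✓
All samples match this transformation.

(d) -B²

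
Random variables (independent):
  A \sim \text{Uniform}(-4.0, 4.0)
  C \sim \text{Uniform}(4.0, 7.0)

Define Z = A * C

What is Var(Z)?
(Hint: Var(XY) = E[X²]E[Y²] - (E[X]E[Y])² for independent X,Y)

Var(XY) = E[X²]E[Y²] - (E[X]E[Y])²
E[A] = 0, Var(A) = 5.3333333
E[C] = 5.5, Var(C) = 0.75
E[A²] = 5.3333333 + 0² = 5.3333333
E[C²] = 0.75 + 5.5² = 31
Var(Z) = 5.3333333*31 - (0*5.5)²
= 165.33333 - 0 = 165.33333

165.33333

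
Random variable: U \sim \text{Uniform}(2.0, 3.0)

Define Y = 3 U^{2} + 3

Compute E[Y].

E[Y] = 3*E[U²] + 3
E[U] = 2.5
E[U²] = Var(U) + (E[U])² = 0.083333333 + 6.25 = 6.3333333
E[Y] = 3*6.3333333 + 3 = 22

22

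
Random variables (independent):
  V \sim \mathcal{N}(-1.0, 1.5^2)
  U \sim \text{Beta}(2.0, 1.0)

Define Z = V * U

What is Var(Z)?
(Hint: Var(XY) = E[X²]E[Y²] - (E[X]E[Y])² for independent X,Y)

Var(XY) = E[X²]E[Y²] - (E[X]E[Y])²
E[V] = -1, Var(V) = 2.25
E[U] = 0.66666667, Var(U) = 0.055555556
E[V²] = 2.25 + (-1)² = 3.25
E[U²] = 0.055555556 + 0.66666667² = 0.5
Var(Z) = 3.25*0.5 - (-1*0.66666667)²
= 1.625 - 0.44444444 = 1.1805556

1.1805556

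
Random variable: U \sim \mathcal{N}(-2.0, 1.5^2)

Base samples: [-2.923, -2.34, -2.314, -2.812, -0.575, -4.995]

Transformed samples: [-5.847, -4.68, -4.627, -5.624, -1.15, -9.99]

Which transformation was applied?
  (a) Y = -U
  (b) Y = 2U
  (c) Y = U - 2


Checking option (b) Y = 2U:
  U = -2.923 -> Y = -5.847 ✓
  U = -2.34 -> Y = -4.68 ✓
  U = -2.314 -> Y = -4.627 ✓
All samples match this transformation.

(b) 2U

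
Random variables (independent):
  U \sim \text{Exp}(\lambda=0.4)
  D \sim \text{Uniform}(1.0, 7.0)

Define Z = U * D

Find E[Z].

For independent RVs: E[XY] = E[X]*E[Y]
E[U] = 2.5
E[D] = 4
E[Z] = 2.5 * 4 = 10

10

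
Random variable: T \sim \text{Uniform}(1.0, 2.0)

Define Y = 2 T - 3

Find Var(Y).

For Y = aT + b: Var(Y) = a² * Var(T)
Var(T) = (2 - 1)^2/12 = 0.083333333
Var(Y) = 2² * 0.083333333 = 4 * 0.083333333 = 0.33333333

0.33333333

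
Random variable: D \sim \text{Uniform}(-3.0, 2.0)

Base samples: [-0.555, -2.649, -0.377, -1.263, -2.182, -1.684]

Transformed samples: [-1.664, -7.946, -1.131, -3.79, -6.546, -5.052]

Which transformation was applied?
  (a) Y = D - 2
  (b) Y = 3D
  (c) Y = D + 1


Checking option (b) Y = 3D:
  D = -0.555 -> Y = -1.664 ✓
  D = -2.649 -> Y = -7.946 ✓
  D = -0.377 -> Y = -1.131 ✓
All samples match this transformation.

(b) 3D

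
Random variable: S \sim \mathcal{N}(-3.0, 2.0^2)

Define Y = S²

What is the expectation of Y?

Using E[X²] = Var(X) + (E[X])²:
E[S] = -3
Var(S) = 2.0^2 = 4
E[S²] = 4 + (-3)² = 4 + 9 = 13

13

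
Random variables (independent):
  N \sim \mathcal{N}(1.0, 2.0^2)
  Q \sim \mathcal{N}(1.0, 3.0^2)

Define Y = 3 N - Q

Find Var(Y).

For independent RVs: Var(aX + bY) = a²Var(X) + b²Var(Y)
Var(N) = 4
Var(Q) = 9
Var(Y) = 3²*4 + (-1)²*9
= 9*4 + 1*9 = 45

45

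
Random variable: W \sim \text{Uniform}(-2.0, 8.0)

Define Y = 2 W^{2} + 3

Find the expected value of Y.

E[Y] = 2*E[W²] + 3
E[W] = 3
E[W²] = Var(W) + (E[W])² = 8.3333333 + 9 = 17.333333
E[Y] = 2*17.333333 + 3 = 37.666667

37.666667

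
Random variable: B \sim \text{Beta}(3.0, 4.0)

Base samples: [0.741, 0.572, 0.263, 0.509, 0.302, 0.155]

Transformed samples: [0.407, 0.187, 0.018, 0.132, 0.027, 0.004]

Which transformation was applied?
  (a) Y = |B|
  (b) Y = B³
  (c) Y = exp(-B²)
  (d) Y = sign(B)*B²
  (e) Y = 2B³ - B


Checking option (b) Y = B³:
  B = 0.741 -> Y = 0.407 ✓
  B = 0.572 -> Y = 0.187 ✓
  B = 0.263 -> Y = 0.018 ✓
All samples match this transformation.

(b) B³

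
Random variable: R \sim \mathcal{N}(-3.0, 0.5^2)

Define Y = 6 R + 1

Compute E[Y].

For Y = 6R + 1:
E[Y] = 6 * E[R] + 1
E[R] = -3.0 = -3
E[Y] = 6 * (-3) + 1 = -17

-17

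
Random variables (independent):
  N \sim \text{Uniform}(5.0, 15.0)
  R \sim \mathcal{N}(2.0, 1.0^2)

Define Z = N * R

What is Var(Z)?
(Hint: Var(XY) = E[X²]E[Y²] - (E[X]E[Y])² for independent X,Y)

Var(XY) = E[X²]E[Y²] - (E[X]E[Y])²
E[N] = 10, Var(N) = 8.3333333
E[R] = 2, Var(R) = 1
E[N²] = 8.3333333 + 10² = 108.33333
E[R²] = 1 + 2² = 5
Var(Z) = 108.33333*5 - (10*2)²
= 541.66667 - 400 = 141.66667

141.66667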